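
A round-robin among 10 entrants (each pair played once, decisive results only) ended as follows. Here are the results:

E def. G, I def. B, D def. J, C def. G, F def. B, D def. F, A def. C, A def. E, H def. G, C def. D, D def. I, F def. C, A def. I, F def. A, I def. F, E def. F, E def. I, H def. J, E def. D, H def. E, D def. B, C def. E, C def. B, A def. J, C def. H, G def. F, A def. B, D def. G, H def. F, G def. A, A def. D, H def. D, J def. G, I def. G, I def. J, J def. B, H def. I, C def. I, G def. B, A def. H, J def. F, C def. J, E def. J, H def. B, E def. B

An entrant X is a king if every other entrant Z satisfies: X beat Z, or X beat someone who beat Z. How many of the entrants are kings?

A reaches everyone (king).
B cannot reach A, C, D, E, F, G, H, I, J in two steps.
C reaches everyone (king).
D cannot reach E, H in two steps.
E cannot reach H in two steps.
F reaches everyone (king).
G reaches everyone (king).
H reaches everyone (king).
I cannot reach D, E, H in two steps.
J cannot reach D, E, H, I in two steps.
Kings: A, C, F, G, H — 5.

5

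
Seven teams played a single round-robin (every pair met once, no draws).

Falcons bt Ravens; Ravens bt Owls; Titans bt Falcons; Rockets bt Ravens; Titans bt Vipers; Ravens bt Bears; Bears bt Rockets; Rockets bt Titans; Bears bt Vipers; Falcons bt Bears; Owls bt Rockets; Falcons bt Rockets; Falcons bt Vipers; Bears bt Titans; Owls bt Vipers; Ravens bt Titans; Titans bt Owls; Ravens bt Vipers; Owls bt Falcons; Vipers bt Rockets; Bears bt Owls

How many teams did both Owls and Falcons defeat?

Owls beat: Falcons, Vipers, Rockets.
Falcons beat: Bears, Vipers, Ravens, Rockets.
Both beat: Vipers, Rockets — 2.

2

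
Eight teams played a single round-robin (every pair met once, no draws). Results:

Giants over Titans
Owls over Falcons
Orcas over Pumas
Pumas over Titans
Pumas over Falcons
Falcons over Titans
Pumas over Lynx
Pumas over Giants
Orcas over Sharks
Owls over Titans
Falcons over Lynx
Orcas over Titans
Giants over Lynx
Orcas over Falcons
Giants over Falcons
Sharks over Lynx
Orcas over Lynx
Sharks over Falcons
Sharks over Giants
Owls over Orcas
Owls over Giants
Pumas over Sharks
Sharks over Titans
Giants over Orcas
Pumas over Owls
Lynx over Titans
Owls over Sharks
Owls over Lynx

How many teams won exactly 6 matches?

2

Win totals: Titans 0, Falcons 2, Sharks 4, Lynx 1, Owls 6, Pumas 6, Orcas 5, Giants 4.
Exactly 6: Owls, Pumas — 2 teams.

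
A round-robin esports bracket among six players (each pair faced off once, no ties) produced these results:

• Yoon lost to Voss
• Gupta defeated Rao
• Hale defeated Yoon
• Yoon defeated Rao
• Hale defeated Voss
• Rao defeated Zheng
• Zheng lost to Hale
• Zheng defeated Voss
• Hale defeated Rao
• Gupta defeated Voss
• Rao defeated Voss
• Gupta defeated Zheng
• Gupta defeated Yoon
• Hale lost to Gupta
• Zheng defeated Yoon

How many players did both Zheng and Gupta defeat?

Zheng beat: Voss, Yoon.
Gupta beat: Rao, Voss, Yoon, Hale, Zheng.
Both beat: Voss, Yoon — 2.

2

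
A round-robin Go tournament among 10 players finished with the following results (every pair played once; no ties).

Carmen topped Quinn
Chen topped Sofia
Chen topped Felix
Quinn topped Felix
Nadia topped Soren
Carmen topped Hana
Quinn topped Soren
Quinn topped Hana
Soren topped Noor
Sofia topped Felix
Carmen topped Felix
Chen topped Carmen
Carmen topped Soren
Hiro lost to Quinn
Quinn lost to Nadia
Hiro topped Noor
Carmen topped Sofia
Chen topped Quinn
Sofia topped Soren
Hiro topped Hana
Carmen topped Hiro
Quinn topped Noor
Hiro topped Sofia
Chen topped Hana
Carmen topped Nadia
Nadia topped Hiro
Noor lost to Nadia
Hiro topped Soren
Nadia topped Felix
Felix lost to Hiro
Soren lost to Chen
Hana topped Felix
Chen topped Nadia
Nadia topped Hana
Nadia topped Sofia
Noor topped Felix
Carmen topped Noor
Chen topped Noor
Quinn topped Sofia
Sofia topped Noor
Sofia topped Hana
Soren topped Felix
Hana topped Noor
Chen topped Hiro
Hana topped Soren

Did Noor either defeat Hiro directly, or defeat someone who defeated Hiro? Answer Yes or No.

No

Noor did not beat Hiro directly.
Noor beat Felix, but each of them lost to Hiro. No two-step path.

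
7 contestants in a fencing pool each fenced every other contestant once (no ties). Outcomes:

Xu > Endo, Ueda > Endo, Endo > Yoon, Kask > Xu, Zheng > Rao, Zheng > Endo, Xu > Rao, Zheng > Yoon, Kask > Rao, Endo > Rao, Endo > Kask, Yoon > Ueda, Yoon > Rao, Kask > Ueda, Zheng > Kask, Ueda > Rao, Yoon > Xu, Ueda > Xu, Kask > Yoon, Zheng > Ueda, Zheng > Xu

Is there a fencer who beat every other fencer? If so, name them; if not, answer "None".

Zheng

Zheng has 6 wins out of 6 opponents — a perfect record.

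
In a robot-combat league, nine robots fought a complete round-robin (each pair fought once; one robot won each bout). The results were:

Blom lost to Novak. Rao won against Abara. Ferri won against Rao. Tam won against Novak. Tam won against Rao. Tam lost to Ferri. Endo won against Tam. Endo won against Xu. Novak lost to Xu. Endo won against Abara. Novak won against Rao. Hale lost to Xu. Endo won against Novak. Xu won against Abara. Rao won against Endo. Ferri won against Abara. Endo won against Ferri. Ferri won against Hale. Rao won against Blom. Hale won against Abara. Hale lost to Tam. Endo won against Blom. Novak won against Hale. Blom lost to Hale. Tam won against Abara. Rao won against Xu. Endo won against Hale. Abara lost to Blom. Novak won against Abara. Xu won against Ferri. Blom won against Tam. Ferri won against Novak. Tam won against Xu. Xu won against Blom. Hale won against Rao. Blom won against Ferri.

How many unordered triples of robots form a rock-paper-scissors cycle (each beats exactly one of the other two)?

Win totals: Blom 3, Tam 5, Rao 4, Xu 5, Novak 4, Endo 7, Hale 3, Ferri 5, Abara 0.
A robot with w wins dominates both others in C(w,2) triples; summing gives 3 + 10 + 6 + 10 + 6 + 21 + 3 + 10 + 0 = 69 transitive triples.
Total triples C(9,3) = 84, so cyclic triples = 84 − 69 = 15.

15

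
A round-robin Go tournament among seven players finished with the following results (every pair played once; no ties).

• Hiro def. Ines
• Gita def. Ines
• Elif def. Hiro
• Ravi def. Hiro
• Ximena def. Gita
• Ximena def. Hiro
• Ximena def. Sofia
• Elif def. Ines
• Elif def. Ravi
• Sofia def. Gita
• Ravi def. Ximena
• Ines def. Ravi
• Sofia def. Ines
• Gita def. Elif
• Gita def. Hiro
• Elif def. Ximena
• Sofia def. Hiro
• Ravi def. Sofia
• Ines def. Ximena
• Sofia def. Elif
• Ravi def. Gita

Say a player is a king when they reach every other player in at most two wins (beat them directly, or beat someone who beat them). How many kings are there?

3

Gita cannot reach Sofia in two steps.
Elif reaches everyone (king).
Ximena cannot reach Ravi in two steps.
Ravi reaches everyone (king).
Hiro cannot reach Gita, Elif, Sofia in two steps.
Ines cannot reach Elif in two steps.
Sofia reaches everyone (king).
Kings: Elif, Ravi, Sofia — 3.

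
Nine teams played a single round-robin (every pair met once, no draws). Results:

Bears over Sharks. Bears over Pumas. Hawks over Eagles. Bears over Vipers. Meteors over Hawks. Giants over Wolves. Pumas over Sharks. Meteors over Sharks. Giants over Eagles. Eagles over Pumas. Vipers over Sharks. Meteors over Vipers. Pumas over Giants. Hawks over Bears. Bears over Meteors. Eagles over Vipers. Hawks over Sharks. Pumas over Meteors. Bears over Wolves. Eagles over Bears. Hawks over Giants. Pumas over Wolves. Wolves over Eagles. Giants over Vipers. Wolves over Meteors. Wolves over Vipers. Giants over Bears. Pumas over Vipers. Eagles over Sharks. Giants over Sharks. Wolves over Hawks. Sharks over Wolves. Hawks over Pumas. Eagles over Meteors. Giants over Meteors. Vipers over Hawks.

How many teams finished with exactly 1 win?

Win totals: Giants 6, Meteors 3, Vipers 2, Pumas 5, Hawks 5, Wolves 4, Bears 5, Sharks 1, Eagles 5.
Exactly 1: Sharks — 1 team.

1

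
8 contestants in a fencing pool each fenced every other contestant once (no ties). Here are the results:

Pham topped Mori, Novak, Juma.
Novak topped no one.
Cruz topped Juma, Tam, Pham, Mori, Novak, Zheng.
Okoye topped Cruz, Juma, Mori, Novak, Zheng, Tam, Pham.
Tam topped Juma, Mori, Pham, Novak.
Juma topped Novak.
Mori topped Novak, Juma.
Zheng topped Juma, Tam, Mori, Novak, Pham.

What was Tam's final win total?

4

Tam's results: beat Novak, Mori, Pham, Juma; lost to Okoye, Cruz, Zheng.
That is 4 wins.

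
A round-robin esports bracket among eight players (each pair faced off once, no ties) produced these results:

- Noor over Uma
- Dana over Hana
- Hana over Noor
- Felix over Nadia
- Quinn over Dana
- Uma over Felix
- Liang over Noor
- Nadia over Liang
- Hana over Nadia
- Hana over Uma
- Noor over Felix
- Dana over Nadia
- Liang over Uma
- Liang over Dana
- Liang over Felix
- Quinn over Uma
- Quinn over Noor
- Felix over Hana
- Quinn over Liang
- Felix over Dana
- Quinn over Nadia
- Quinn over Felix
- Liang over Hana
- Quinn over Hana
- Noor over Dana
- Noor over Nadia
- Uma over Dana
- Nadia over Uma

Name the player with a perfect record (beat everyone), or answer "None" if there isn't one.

Quinn has 7 wins out of 7 opponents — a perfect record.

Quinn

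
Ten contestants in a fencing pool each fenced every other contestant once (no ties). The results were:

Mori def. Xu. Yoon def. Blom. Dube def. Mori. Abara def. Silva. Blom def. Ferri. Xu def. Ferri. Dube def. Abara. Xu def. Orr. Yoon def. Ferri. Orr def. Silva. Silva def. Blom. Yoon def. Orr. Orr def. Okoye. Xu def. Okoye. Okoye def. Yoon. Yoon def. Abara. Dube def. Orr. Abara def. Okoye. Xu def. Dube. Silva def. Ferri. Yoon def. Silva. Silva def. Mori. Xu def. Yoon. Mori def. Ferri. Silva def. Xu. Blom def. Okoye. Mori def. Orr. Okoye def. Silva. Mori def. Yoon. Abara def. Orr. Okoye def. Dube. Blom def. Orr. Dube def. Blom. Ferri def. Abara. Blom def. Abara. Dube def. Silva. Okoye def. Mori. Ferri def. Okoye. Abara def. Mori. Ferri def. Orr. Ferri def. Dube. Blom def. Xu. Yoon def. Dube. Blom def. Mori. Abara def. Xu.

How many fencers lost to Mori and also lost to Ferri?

Mori beat: Xu, Yoon, Orr, Ferri.
Ferri beat: Dube, Abara, Orr, Okoye.
Both beat: Orr — 1.

1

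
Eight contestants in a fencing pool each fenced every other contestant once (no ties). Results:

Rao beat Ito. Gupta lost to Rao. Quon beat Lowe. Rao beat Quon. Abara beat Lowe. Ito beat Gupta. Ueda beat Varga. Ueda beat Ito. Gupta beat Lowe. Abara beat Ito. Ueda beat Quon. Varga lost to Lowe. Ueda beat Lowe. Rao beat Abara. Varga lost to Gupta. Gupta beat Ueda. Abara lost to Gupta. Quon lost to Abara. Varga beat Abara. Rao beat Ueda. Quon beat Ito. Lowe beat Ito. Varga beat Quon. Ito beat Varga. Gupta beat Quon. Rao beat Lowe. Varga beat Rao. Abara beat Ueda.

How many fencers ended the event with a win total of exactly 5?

1

Win totals: Gupta 5, Quon 2, Ueda 4, Abara 4, Lowe 2, Rao 6, Varga 3, Ito 2.
Exactly 5: Gupta — 1 fencer.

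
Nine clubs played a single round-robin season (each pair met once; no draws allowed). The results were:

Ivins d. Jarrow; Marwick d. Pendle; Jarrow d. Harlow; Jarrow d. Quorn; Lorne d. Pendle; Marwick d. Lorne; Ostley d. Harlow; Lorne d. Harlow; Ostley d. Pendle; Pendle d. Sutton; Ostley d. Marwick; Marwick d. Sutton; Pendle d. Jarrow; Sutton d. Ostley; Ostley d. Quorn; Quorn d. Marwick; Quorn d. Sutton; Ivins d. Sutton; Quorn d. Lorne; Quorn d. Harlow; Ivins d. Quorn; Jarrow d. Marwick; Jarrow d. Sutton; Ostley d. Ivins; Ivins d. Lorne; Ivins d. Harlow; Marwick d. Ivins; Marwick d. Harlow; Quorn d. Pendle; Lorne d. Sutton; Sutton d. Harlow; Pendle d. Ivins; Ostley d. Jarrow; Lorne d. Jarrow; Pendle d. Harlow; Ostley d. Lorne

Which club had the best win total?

Win totals: Lorne 4, Pendle 4, Ostley 7, Ivins 5, Jarrow 4, Marwick 5, Quorn 5, Sutton 2, Harlow 0.
Ostley leads with 7 wins (next highest: 5).

Ostley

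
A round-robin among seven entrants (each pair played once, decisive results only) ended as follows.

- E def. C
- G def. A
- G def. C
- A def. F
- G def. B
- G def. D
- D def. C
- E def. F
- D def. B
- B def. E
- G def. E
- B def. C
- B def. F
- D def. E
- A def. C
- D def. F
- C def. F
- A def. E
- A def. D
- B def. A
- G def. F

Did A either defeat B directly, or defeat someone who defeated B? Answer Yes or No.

A did not beat B directly.
A beat C, D, E, F. Of those, D beat B.

Yes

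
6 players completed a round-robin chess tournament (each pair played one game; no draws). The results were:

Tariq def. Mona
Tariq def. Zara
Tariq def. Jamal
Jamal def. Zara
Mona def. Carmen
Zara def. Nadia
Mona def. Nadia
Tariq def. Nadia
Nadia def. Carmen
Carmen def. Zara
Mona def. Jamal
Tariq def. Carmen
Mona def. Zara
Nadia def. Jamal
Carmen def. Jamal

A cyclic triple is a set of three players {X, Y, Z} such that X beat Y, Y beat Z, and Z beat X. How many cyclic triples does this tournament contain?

2

Win totals: Mona 4, Zara 1, Carmen 2, Nadia 2, Jamal 1, Tariq 5.
A player with w wins dominates both others in C(w,2) triples; summing gives 6 + 0 + 1 + 1 + 0 + 10 = 18 transitive triples.
Total triples C(6,3) = 20, so cyclic triples = 20 − 18 = 2.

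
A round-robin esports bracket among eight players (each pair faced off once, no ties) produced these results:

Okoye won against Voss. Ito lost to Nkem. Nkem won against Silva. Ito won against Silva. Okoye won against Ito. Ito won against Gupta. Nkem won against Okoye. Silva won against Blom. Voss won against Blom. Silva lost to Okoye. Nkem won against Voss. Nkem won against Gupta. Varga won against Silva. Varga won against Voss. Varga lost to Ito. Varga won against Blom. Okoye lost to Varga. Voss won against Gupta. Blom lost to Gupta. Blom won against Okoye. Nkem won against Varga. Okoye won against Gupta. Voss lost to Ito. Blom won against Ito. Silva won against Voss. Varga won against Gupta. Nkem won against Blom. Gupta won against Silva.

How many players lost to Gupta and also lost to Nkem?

Gupta beat: Silva, Blom.
Nkem beat: Varga, Ito, Silva, Blom, Voss, Okoye, Gupta.
Both beat: Silva, Blom — 2.

2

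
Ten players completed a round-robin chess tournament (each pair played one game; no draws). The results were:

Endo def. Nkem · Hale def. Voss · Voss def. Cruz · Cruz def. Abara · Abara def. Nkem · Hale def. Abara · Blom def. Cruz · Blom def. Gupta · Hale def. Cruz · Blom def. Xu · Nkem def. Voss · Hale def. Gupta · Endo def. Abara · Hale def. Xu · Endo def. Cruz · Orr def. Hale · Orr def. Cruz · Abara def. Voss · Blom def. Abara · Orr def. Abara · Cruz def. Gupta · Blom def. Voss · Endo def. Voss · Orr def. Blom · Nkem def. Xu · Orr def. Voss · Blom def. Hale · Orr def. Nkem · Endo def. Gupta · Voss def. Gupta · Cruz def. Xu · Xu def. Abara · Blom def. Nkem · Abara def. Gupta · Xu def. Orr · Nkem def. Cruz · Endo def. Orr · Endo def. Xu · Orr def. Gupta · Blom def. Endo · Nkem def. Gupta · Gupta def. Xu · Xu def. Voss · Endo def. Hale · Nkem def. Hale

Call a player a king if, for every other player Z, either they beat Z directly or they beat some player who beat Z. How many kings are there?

3

Voss cannot reach Nkem, Hale, Orr, Endo, Blom in two steps.
Nkem cannot reach Endo, Blom in two steps.
Gupta cannot reach Nkem, Hale, Endo, Blom, Cruz in two steps.
Hale cannot reach Endo, Blom in two steps.
Orr reaches everyone (king).
Endo reaches everyone (king).
Blom reaches everyone (king).
Cruz cannot reach Hale, Endo, Blom in two steps.
Abara cannot reach Orr, Endo, Blom in two steps.
Xu cannot reach Endo in two steps.
Kings: Orr, Endo, Blom — 3.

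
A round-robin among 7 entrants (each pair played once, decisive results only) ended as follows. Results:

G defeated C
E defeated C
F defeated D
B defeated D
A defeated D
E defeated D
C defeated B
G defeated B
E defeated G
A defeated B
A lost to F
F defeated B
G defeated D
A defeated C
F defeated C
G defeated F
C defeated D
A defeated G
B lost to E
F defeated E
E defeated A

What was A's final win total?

4

A's results: beat B, C, D, G; lost to E, F.
That is 4 wins.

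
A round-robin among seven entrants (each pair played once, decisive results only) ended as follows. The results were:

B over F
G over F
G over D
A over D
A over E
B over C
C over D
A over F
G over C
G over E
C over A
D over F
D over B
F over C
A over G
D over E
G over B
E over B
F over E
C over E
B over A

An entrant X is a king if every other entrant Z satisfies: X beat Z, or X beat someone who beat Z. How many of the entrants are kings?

A reaches everyone (king).
B reaches everyone (king).
C reaches everyone (king).
D cannot reach G in two steps.
E cannot reach D, G in two steps.
F cannot reach G in two steps.
G reaches everyone (king).
Kings: A, B, C, G — 4.

4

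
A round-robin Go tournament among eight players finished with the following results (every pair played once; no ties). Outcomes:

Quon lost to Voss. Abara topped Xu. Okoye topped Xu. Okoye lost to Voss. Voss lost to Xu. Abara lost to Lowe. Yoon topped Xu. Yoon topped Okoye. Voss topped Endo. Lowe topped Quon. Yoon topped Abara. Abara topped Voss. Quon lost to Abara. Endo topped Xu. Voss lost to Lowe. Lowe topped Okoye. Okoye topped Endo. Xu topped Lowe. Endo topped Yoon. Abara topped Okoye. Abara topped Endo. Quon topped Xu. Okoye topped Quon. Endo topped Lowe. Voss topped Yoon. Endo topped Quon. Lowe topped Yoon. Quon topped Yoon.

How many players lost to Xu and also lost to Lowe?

Xu beat: Lowe, Voss.
Lowe beat: Abara, Okoye, Voss, Quon, Yoon.
Both beat: Voss — 1.

1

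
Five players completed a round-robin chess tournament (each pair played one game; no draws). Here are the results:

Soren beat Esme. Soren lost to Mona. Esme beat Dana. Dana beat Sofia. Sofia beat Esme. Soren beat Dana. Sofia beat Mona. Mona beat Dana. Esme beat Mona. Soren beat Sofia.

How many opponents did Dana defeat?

Dana's results: beat Sofia; lost to Soren, Mona, Esme.
That is 1 win.

1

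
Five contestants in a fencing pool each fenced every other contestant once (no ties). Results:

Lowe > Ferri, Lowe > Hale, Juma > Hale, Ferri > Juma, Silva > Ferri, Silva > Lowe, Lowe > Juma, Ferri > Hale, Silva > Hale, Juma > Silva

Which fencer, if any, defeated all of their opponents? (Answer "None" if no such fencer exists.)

Highest win total is Silva with 3 (out of 4 possible).
Silva lost to Juma, so no fencer went undefeated.

None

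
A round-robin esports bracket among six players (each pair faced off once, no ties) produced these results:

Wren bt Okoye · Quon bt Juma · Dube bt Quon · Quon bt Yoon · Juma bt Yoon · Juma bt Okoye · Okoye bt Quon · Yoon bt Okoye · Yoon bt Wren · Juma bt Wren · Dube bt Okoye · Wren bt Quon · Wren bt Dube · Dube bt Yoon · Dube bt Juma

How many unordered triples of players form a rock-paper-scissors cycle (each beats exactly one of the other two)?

6

Of the C(6,3) = 20 triples, the cyclic ones are: {Quon, Yoon, Wren}; {Quon, Yoon, Okoye}; {Quon, Wren, Juma}; {Quon, Juma, Okoye}; {Yoon, Wren, Dube}; {Wren, Juma, Dube}.
That is 6.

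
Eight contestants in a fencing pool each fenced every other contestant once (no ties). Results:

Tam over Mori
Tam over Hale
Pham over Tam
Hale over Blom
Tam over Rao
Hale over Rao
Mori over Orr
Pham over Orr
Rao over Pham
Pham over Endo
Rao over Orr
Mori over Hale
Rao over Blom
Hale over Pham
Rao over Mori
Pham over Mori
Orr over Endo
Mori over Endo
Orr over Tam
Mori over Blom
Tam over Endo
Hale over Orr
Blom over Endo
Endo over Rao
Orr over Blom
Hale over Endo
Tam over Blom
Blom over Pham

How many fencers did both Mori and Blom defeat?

Mori beat: Hale, Blom, Endo, Orr.
Blom beat: Pham, Endo.
Both beat: Endo — 1.

1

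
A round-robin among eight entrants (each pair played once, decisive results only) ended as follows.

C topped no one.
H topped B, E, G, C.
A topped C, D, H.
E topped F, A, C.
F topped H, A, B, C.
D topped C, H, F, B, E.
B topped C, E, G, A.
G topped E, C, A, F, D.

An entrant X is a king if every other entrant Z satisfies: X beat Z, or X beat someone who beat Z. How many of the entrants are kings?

A reaches everyone (king).
B reaches everyone (king).
C cannot reach A, B, D, E, F, G, H in two steps.
D reaches everyone (king).
E cannot reach G in two steps.
F reaches everyone (king).
G reaches everyone (king).
H reaches everyone (king).
Kings: A, B, D, F, G, H — 6.

6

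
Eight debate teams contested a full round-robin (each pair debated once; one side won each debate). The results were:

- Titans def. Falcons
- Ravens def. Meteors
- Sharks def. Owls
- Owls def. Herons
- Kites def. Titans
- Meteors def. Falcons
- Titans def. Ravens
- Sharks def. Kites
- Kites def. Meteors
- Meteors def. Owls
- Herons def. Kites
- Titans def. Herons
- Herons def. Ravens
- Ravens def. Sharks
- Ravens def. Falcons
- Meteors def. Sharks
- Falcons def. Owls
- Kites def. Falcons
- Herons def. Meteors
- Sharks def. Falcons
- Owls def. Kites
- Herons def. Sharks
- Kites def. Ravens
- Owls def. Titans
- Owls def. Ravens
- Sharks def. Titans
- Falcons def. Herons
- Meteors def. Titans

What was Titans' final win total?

3

Titans' results: beat Herons, Ravens, Falcons; lost to Owls, Meteors, Sharks, Kites.
That is 3 wins.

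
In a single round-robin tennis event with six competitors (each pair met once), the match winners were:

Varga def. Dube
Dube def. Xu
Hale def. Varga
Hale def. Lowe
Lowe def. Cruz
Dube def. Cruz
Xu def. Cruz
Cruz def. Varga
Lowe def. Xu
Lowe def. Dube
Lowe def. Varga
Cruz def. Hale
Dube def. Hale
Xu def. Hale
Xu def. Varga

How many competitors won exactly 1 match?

Win totals: Xu 3, Dube 3, Lowe 4, Cruz 2, Varga 1, Hale 2.
Exactly 1: Varga — 1 competitor.

1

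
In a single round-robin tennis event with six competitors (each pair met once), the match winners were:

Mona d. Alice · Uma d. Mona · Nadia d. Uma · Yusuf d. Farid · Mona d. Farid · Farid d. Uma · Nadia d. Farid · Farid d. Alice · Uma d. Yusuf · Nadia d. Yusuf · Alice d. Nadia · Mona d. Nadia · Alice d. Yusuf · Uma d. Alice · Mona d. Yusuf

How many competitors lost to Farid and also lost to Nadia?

Farid beat: Alice, Uma.
Nadia beat: Yusuf, Farid, Uma.
Both beat: Uma — 1.

1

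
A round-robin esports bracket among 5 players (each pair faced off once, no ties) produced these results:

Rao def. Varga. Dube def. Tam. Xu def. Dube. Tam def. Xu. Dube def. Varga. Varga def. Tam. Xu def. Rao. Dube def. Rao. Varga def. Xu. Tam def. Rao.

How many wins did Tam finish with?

Tam's results: beat Rao, Xu; lost to Dube, Varga.
That is 2 wins.

2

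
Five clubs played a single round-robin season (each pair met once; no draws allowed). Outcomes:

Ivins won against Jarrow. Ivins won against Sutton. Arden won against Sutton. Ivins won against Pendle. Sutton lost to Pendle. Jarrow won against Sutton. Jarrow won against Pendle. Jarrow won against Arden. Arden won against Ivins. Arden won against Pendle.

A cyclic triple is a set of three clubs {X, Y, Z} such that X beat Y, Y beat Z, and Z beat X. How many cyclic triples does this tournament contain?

Win totals: Jarrow 3, Arden 3, Ivins 3, Sutton 0, Pendle 1.
A club with w wins dominates both others in C(w,2) triples; summing gives 3 + 3 + 3 + 0 + 0 = 9 transitive triples.
Total triples C(5,3) = 10, so cyclic triples = 10 − 9 = 1.

1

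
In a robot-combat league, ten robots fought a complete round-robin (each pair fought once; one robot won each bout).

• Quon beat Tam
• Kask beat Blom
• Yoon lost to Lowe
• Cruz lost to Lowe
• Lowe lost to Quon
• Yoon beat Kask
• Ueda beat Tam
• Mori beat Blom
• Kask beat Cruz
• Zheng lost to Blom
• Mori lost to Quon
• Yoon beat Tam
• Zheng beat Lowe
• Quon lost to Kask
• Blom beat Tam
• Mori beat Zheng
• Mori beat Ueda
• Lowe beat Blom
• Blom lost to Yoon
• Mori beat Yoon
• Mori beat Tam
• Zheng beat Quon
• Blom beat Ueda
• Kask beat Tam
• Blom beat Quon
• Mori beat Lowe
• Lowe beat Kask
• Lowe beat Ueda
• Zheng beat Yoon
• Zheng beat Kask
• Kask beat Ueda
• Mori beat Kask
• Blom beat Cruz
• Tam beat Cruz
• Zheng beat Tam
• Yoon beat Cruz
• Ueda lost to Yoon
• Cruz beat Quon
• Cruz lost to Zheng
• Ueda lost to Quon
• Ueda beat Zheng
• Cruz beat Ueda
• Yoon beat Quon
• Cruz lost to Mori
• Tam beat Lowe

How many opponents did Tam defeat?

2

Tam's results: beat Cruz, Lowe; lost to Mori, Kask, Ueda, Yoon, Blom, Quon, Zheng.
That is 2 wins.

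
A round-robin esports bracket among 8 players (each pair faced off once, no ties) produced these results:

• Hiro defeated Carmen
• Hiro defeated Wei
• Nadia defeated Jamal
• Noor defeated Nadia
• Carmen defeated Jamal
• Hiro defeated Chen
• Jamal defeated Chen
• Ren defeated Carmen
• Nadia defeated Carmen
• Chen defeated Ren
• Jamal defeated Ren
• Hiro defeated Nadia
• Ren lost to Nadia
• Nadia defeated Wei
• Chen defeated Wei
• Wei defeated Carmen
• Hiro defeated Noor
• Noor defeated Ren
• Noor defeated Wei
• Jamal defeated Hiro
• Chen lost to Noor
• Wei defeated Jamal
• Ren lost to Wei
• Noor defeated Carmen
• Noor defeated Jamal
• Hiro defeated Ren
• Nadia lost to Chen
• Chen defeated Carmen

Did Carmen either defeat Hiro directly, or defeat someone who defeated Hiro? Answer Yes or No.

Yes

Carmen did not beat Hiro directly.
Carmen beat Jamal. Of those, Jamal beat Hiro.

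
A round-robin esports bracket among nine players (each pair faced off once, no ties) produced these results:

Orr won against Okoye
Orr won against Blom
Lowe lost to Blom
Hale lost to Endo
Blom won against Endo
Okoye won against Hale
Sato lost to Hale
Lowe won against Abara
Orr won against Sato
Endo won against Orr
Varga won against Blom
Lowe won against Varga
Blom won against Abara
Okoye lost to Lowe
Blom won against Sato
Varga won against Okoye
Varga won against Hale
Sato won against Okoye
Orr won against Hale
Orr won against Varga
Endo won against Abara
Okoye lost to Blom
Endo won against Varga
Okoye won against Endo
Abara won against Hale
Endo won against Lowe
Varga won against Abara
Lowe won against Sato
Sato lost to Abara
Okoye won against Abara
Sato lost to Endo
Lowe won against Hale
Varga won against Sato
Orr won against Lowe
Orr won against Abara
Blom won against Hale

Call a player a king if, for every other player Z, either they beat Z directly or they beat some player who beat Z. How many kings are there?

Blom reaches everyone (king).
Lowe cannot reach Orr in two steps.
Varga cannot reach Orr in two steps.
Hale cannot reach Blom, Lowe, Varga, Endo, Abara, Orr in two steps.
Endo reaches everyone (king).
Sato cannot reach Blom, Lowe, Varga, Orr in two steps.
Abara cannot reach Blom, Lowe, Varga, Endo, Orr in two steps.
Orr reaches everyone (king).
Okoye cannot reach Blom in two steps.
Kings: Blom, Endo, Orr — 3.

3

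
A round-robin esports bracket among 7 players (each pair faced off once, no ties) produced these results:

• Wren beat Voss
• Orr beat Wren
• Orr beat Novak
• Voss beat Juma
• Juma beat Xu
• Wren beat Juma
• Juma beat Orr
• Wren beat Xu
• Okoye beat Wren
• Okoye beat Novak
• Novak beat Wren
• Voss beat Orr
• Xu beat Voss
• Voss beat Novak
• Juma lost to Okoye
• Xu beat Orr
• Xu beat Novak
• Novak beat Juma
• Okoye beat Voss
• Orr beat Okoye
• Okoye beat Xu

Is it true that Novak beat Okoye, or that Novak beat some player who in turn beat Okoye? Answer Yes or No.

No

Novak did not beat Okoye directly.
Novak beat Juma, Wren, but each of them lost to Okoye. No two-step path.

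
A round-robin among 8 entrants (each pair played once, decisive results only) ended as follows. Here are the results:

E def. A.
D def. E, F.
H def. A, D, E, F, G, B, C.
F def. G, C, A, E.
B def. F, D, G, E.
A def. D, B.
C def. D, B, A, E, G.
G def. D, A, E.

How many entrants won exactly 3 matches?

Win totals: A 2, B 4, C 5, D 2, E 1, F 4, G 3, H 7.
Exactly 3: G — 1 entrant.

1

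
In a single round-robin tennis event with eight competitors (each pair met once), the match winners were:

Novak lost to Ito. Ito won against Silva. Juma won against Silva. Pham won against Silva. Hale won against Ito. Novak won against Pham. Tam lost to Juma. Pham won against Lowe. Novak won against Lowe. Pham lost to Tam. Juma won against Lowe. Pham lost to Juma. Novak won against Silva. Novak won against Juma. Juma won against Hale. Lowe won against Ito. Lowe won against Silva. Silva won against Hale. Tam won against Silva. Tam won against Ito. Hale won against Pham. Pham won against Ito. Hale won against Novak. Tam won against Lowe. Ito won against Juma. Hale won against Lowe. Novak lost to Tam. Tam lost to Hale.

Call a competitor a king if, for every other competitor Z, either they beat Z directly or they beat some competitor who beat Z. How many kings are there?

5

Silva cannot reach Juma in two steps.
Novak reaches everyone (king).
Tam reaches everyone (king).
Hale reaches everyone (king).
Juma reaches everyone (king).
Pham cannot reach Tam in two steps.
Ito reaches everyone (king).
Lowe cannot reach Tam, Pham in two steps.
Kings: Novak, Tam, Hale, Juma, Ito — 5.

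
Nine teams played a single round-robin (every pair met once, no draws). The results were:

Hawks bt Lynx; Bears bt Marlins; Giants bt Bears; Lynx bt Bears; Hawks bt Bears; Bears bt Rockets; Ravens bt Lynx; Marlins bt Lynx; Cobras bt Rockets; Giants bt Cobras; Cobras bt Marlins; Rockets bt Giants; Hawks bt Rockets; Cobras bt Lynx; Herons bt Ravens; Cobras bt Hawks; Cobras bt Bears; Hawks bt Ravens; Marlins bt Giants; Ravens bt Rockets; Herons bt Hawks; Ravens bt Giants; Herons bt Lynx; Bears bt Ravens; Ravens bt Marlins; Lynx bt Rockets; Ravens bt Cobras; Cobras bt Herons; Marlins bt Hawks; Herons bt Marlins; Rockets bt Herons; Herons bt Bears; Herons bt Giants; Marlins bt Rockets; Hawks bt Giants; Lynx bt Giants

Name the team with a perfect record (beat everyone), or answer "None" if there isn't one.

Highest win total is Herons with 6 (out of 8 possible).
Herons lost to Rockets, Cobras, so no team went undefeated.

None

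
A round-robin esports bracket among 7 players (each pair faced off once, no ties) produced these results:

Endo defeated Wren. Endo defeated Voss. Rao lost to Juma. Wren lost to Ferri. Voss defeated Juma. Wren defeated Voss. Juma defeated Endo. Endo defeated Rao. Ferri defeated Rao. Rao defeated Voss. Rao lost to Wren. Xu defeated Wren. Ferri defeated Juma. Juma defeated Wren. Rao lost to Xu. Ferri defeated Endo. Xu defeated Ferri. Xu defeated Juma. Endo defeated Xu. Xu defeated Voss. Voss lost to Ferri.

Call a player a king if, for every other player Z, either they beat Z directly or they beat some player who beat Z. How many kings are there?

Rao cannot reach Xu, Wren, Ferri, Endo in two steps.
Xu reaches everyone (king).
Voss cannot reach Xu, Ferri in two steps.
Wren cannot reach Xu, Ferri, Endo in two steps.
Juma cannot reach Ferri in two steps.
Ferri reaches everyone (king).
Endo reaches everyone (king).
Kings: Xu, Ferri, Endo — 3.

3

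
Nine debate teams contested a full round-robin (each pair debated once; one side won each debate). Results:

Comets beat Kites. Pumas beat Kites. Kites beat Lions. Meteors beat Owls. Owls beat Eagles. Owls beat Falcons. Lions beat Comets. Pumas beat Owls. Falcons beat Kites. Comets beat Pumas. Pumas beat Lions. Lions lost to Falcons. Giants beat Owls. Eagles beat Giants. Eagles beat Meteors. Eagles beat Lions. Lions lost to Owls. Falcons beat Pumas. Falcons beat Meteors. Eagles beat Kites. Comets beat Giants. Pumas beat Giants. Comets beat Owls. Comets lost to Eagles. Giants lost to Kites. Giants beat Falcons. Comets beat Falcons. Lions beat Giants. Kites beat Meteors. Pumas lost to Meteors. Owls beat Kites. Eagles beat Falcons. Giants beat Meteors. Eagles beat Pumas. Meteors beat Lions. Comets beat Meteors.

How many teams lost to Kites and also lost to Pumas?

Kites beat: Lions, Meteors, Giants.
Pumas beat: Lions, Owls, Giants, Kites.
Both beat: Lions, Giants — 2.

2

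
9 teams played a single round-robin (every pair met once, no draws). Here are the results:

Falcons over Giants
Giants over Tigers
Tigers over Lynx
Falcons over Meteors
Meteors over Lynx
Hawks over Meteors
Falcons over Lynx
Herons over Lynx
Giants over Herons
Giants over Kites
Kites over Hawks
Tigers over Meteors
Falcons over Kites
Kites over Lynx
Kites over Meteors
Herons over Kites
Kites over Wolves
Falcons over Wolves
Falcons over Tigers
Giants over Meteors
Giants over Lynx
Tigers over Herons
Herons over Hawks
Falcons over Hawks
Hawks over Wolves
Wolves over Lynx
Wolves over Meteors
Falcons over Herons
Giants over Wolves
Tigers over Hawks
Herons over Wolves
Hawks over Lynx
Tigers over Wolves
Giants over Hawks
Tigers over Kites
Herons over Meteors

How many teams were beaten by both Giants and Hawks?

Giants beat: Kites, Lynx, Tigers, Wolves, Herons, Hawks, Meteors.
Hawks beat: Lynx, Wolves, Meteors.
Both beat: Lynx, Wolves, Meteors — 3.

3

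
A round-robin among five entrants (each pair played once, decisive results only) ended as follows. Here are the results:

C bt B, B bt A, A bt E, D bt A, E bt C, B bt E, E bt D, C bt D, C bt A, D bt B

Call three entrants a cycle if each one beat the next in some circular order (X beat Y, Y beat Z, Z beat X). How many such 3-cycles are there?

Win totals: A 1, B 2, C 3, D 2, E 2.
An entrant with w wins dominates both others in C(w,2) triples; summing gives 0 + 1 + 3 + 1 + 1 = 6 transitive triples.
Total triples C(5,3) = 10, so cyclic triples = 10 − 6 = 4.

4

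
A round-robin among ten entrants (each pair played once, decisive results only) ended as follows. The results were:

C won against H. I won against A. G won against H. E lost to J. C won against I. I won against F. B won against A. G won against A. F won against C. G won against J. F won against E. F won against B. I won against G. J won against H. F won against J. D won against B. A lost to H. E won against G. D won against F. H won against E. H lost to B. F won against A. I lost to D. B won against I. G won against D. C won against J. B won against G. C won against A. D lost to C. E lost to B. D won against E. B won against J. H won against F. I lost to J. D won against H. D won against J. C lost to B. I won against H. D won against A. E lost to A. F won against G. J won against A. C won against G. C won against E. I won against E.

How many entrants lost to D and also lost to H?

3

D beat: A, B, E, F, H, I, J.
H beat: A, E, F.
Both beat: A, E, F — 3.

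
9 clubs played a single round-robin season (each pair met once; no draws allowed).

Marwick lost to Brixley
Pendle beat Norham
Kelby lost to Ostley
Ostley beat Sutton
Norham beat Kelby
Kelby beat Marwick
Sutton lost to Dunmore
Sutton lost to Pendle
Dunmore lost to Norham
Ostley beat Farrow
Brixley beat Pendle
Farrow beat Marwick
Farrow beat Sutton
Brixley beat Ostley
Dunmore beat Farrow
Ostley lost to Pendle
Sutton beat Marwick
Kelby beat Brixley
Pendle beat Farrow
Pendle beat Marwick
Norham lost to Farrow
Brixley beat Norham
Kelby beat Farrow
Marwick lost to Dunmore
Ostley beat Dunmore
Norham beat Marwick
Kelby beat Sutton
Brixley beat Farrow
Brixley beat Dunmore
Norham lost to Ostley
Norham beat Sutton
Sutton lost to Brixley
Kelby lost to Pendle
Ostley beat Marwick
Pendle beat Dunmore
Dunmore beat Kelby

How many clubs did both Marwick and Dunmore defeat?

0

Marwick beat: no one.
Dunmore beat: Marwick, Kelby, Sutton, Farrow.
No one was beaten by both.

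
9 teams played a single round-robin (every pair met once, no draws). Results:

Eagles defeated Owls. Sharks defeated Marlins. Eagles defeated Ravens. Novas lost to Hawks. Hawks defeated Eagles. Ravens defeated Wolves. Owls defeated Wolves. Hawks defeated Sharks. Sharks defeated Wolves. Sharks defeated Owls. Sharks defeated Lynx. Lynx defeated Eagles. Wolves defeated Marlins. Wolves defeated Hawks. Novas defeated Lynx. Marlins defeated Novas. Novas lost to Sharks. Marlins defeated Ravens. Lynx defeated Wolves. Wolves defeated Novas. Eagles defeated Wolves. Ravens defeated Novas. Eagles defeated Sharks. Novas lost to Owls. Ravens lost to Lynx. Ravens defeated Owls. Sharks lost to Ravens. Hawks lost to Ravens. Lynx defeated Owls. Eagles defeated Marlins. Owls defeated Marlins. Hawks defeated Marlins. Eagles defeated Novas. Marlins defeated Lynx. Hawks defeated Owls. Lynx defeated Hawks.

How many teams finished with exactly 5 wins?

4

Win totals: Sharks 5, Hawks 5, Ravens 5, Lynx 5, Eagles 6, Owls 3, Marlins 3, Novas 1, Wolves 3.
Exactly 5: Sharks, Hawks, Ravens, Lynx — 4 teams.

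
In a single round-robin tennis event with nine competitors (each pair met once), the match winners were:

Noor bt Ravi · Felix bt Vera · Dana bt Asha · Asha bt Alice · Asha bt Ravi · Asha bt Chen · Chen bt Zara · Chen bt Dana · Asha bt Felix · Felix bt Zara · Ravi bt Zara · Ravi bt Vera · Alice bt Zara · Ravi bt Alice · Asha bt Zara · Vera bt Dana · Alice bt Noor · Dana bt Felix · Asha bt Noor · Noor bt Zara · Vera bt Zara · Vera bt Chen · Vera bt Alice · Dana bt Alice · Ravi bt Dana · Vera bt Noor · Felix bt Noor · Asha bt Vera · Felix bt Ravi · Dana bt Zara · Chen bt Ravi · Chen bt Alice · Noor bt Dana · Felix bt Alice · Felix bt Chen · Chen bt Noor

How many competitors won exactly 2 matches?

1

Win totals: Zara 0, Dana 4, Vera 5, Felix 6, Ravi 4, Noor 3, Alice 2, Asha 7, Chen 5.
Exactly 2: Alice — 1 competitor.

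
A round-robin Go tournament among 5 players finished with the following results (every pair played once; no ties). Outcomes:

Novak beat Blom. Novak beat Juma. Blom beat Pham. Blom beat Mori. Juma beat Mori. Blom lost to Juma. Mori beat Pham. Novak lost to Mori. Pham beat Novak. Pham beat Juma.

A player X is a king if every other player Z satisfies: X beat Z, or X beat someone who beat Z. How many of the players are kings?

5

Juma reaches everyone (king).
Mori reaches everyone (king).
Novak reaches everyone (king).
Pham reaches everyone (king).
Blom reaches everyone (king).
Kings: Juma, Mori, Novak, Pham, Blom — 5.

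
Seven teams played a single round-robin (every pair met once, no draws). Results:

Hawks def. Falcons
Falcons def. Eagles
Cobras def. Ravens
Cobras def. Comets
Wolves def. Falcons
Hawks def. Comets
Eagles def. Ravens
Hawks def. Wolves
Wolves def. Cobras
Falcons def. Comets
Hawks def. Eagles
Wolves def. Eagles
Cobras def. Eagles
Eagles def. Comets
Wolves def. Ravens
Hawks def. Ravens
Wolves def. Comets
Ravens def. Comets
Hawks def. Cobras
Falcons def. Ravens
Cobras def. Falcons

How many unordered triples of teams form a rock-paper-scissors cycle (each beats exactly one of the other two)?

0

Win totals: Wolves 5, Ravens 1, Falcons 3, Cobras 4, Eagles 2, Hawks 6, Comets 0.
A team with w wins dominates both others in C(w,2) triples; summing gives 10 + 0 + 3 + 6 + 1 + 15 + 0 = 35 transitive triples.
Total triples C(7,3) = 35, so cyclic triples = 35 − 35 = 0.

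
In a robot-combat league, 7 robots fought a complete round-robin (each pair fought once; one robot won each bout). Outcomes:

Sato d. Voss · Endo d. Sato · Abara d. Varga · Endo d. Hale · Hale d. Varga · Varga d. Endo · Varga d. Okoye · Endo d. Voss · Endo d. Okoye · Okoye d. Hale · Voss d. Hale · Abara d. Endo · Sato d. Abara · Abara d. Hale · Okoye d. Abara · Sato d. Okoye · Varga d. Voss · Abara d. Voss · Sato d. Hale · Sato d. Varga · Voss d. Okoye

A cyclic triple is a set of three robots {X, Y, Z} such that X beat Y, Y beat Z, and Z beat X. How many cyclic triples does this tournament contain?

8

Win totals: Varga 3, Sato 5, Okoye 2, Hale 1, Endo 4, Voss 2, Abara 4.
A robot with w wins dominates both others in C(w,2) triples; summing gives 3 + 10 + 1 + 0 + 6 + 1 + 6 = 27 transitive triples.
Total triples C(7,3) = 35, so cyclic triples = 35 − 27 = 8.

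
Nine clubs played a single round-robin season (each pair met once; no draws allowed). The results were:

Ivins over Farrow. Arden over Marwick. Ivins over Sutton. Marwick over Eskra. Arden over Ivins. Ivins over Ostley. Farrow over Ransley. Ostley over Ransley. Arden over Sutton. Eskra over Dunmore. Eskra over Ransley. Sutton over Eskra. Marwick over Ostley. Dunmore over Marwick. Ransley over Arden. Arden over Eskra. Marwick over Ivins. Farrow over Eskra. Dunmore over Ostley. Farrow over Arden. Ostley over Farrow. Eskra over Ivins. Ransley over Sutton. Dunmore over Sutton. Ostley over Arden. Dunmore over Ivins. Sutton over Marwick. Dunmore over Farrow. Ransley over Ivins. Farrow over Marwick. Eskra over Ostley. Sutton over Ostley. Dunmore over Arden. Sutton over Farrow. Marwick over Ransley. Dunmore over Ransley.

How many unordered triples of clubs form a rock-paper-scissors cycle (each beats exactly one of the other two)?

Win totals: Sutton 4, Eskra 4, Marwick 4, Farrow 4, Ostley 3, Arden 4, Dunmore 7, Ransley 3, Ivins 3.
A club with w wins dominates both others in C(w,2) triples; summing gives 6 + 6 + 6 + 6 + 3 + 6 + 21 + 3 + 3 = 60 transitive triples.
Total triples C(9,3) = 84, so cyclic triples = 84 − 60 = 24.

24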